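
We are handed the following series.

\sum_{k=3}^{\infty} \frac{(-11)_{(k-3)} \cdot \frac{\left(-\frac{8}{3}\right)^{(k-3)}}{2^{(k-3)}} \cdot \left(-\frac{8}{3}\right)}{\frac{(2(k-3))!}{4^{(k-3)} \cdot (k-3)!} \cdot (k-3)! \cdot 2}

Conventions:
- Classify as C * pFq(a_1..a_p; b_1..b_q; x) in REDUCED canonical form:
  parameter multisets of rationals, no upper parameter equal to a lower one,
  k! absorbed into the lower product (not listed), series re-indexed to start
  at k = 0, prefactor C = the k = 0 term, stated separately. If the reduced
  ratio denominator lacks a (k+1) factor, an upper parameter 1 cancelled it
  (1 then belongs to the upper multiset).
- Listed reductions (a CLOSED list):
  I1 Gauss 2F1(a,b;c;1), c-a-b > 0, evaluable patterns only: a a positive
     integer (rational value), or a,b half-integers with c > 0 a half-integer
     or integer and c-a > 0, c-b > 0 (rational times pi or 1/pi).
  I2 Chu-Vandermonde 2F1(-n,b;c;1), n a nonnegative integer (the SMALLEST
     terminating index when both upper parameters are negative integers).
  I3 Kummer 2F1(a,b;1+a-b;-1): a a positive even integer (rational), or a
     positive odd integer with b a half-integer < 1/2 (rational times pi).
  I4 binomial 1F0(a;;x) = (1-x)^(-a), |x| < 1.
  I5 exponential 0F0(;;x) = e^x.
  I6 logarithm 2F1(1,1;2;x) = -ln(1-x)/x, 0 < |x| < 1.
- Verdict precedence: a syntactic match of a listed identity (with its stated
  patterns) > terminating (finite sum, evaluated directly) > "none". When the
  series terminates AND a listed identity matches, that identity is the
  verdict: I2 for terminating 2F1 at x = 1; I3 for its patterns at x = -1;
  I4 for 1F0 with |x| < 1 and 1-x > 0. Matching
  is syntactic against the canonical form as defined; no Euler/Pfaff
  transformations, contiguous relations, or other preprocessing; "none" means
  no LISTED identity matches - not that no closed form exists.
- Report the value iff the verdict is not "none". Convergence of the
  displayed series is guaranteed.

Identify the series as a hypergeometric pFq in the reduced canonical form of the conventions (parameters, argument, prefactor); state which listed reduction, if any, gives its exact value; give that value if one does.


x = -\frac{4}{3} here; the reduced form reads 1F1, upper {-11}, lower {\frac{1}{2}}, C = -\frac{4}{3}. Verdict: terminating - upper -11 stops the sum at k = 11; the 12 terms are added exactly. Hence: -\frac{5969215990234331636}{7306947361288575}.

Key observation: x = -\frac{4}{3} and the two k-th powers (prefactor -4/3) combine into one argument.
Ratio: r(k) = -\frac{4}{3} * (k-11) / [(k+\frac{1}{2}) (k+1)] - rational in k. x = -\frac{4}{3}; t_0 = -\frac{4}{3}; negate the roots.


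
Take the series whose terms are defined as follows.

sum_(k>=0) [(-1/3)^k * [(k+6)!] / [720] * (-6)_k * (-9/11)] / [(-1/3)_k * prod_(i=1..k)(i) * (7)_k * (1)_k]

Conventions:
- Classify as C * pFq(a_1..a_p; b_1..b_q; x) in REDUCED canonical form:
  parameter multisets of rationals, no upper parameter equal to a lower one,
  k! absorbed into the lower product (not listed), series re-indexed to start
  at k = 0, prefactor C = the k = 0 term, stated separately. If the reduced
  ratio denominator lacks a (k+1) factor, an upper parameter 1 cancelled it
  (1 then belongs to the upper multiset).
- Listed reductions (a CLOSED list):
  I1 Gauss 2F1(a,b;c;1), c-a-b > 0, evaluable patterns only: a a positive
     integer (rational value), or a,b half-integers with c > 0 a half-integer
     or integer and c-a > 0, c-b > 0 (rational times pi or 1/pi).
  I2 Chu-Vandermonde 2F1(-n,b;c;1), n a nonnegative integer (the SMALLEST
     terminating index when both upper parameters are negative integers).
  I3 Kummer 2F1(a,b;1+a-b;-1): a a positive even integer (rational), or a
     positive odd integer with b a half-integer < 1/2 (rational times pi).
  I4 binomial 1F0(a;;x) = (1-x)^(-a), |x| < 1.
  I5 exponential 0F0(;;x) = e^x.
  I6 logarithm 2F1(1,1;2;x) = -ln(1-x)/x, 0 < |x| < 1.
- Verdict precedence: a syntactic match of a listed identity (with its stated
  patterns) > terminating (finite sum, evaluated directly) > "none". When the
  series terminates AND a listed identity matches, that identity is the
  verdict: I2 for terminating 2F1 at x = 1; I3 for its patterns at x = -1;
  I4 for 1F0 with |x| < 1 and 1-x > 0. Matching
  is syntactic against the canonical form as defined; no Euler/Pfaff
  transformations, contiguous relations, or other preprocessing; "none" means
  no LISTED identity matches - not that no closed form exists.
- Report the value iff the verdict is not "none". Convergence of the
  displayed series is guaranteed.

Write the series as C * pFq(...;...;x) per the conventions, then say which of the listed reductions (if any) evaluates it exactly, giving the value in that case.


With C = -9/11: the canonical form is 1F2(-6; -1/3, 1; -1/3). Verdict: terminating (-6 upstairs). 7 nonzero terms in all; added directly. Exact value: 16128521/2168320.

First insight: from the first term -9/11: (1)_k (prefactor -9/11) is k! itself.
Term ratio: r(k) = (-1/3) * (k-6) / [(k-1/3) (k+1) (k+1)] - poly over poly, x = (-1/3) from leading terms; C = -9/11 at k = 0.


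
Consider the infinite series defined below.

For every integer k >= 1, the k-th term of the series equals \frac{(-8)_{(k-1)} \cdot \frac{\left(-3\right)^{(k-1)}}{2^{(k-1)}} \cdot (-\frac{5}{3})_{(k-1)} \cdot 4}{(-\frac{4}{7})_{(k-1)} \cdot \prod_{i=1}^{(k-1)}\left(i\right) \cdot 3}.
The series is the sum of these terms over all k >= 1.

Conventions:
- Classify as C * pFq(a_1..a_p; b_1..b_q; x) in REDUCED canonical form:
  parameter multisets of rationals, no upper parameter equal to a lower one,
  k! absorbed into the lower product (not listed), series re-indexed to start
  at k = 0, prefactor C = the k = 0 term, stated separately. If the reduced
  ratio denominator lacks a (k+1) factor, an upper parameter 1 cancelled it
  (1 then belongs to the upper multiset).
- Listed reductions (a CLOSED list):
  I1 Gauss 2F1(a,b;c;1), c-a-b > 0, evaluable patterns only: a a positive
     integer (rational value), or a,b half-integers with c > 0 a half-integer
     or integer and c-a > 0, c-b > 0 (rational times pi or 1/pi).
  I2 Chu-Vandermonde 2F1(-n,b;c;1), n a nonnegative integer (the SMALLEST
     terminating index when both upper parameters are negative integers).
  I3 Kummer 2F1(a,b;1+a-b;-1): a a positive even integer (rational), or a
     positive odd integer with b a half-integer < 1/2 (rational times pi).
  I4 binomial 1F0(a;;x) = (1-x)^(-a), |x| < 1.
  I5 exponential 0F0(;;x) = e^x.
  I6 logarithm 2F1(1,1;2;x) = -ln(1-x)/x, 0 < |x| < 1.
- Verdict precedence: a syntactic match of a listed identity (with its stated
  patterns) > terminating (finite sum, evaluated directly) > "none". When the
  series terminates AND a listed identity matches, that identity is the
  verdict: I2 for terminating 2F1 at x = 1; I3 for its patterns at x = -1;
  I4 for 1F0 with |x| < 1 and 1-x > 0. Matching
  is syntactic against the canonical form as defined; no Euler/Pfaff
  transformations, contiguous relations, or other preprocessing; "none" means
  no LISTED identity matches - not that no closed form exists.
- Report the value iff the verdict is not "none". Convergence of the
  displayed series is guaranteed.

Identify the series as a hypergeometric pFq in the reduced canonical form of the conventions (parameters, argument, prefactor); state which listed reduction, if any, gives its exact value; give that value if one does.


Reduced: x = -\frac{3}{2}, 2F1, upper = {-8, -\frac{5}{3}}, lower = {-\frac{4}{7}}, C = \frac{4}{3}. Verdict: terminating at k = 8: the factor (-8)_k kills every later term; summing the 9 survivors is exact. Exact value: -\frac{49653880103}{38930544}.

Key observation: t_0 = \frac{4}{3} here, and the constant factors (prefactor 4/3) combine into one prefactor.
Consecutive-term ratio: r(k) = -\frac{3}{2} * (k-8) (k-\frac{5}{3}) / [(k-\frac{4}{7}) (k+1)] - rational in k. x = -\frac{3}{2}; t_0 = \frac{4}{3}; negate the roots.


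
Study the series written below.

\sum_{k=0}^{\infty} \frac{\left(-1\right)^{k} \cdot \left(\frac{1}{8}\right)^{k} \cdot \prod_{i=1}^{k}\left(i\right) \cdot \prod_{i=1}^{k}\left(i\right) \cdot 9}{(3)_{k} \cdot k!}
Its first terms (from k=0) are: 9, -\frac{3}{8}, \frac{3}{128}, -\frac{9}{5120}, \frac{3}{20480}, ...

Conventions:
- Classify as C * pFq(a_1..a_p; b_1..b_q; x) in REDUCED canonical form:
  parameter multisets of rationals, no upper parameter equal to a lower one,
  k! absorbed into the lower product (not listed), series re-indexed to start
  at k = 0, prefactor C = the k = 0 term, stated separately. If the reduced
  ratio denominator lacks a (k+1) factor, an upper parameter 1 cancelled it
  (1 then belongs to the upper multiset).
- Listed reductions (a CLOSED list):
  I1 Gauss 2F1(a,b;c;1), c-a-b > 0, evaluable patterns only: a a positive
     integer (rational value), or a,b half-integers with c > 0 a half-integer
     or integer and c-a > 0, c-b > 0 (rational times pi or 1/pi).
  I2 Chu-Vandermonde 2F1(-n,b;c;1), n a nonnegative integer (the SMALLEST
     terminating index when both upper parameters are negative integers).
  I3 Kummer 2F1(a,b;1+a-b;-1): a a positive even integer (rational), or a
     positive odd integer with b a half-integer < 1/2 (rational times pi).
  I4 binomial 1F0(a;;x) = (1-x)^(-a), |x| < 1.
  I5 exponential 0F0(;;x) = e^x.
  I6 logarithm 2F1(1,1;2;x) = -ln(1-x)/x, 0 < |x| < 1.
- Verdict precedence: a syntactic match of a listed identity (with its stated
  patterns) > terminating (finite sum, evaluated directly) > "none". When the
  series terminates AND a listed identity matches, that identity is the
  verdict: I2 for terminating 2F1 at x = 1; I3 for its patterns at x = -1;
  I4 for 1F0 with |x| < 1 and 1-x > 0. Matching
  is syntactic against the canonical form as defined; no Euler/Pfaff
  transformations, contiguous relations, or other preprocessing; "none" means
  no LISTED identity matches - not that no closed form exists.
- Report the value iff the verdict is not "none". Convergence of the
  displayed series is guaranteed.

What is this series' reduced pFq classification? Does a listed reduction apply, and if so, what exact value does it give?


First insight: t_0 being 9, the running product (prefactor 9) telescopes to a rising factorial.
Adjacent-term ratio: r(k) = -\frac{1}{8} * (k+1) (k+1) / [(k+3) (k+1)] - rational; roots negated = parameters, x = -\frac{1}{8}, C = 9.

With C = 9: the canonical form is 2F1(1, 1; 3; -\frac{1}{8}). Verdict: none. A 2F1 with upper {1, 1} fits none of I1-I6 at x = -\frac{1}{8}; the sum runs forever.


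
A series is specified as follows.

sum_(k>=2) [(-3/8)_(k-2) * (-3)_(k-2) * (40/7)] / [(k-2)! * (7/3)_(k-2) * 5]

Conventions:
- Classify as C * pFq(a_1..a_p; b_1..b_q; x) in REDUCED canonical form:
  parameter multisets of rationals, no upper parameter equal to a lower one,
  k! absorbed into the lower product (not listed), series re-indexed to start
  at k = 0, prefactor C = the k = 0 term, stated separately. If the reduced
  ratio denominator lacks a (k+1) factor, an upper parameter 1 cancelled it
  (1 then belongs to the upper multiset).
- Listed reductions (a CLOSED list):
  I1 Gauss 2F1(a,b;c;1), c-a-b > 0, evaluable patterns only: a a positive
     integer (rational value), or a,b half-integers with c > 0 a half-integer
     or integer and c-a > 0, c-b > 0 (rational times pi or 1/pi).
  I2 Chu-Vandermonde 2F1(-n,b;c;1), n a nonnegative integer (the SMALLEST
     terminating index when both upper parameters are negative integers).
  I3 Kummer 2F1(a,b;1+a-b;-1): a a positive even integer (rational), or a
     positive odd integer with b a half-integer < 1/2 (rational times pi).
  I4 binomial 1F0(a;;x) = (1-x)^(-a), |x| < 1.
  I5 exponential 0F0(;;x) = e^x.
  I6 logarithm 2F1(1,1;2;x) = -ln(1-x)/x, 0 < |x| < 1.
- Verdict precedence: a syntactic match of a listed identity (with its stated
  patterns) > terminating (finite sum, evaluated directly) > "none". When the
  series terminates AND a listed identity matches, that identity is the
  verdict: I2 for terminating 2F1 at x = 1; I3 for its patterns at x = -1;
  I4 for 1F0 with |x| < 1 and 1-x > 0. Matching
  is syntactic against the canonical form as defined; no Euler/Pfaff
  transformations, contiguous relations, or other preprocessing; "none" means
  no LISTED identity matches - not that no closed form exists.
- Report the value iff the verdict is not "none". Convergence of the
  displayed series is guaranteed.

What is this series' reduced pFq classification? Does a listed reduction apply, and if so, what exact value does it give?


First insight: from the first term 8/7: the constant factors (C = 8/7, x = 1) combine into one prefactor.
Ratio: r(k) = 1 * (k-3) (k-3/8) / [(k+7/3) (k+1)] ; factor over Q: parameters, x = 1, and C = 8/7.

Classification (C = 8/7): 2F1 with upper {-3, -3/8}, lower {7/3}, argument x = 1. Verdict at x = 1: Vandermonde's identity (I2) matches (terminating 2F1 at x = 1 with n = 3, b = -3/8, c = 7/3). Value: 10057/6272.


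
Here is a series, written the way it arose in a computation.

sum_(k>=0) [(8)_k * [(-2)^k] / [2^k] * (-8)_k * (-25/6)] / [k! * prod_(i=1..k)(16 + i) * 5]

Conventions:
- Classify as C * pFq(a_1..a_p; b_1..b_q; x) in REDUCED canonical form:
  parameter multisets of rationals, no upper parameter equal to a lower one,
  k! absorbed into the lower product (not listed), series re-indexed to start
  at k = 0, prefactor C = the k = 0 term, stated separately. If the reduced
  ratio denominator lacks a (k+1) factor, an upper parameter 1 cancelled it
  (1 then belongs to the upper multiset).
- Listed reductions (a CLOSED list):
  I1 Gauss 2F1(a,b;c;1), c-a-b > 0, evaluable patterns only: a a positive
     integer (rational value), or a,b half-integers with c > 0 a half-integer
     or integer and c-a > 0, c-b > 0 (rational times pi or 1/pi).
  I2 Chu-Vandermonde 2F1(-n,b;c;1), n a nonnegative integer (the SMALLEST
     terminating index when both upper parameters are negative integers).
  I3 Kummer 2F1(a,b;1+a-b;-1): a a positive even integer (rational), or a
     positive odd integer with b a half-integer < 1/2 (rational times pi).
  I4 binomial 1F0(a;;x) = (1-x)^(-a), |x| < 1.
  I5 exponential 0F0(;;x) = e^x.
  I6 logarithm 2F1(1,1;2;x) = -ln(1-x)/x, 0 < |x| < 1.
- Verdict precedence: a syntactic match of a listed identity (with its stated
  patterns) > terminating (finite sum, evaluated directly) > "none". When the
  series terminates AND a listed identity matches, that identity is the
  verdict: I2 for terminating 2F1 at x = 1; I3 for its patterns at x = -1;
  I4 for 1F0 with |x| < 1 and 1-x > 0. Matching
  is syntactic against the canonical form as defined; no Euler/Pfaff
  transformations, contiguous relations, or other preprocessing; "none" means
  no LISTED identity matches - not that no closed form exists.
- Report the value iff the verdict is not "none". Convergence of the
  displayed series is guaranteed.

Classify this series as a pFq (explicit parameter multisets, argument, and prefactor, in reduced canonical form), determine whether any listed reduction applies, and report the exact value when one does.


Prefactor -5/6, argument -1: 2F1 with upper {-8, 8} over lower {17}. Verdict: Kummer's theorem (I3) matches (x = -1; c = 17 equals 1+a-b for upper {-8, 8}: listed pattern). Hence: -65/3.

First insight: with t_0 = -5/6, the two k-th powers (C = -5/6) combine into one argument.
Term ratio: r(k) = (-1) * (k-8) (k+8) / [(k+17) (k+1)] - rational in k. x = (-1); t_0 = -5/6; negate the roots.


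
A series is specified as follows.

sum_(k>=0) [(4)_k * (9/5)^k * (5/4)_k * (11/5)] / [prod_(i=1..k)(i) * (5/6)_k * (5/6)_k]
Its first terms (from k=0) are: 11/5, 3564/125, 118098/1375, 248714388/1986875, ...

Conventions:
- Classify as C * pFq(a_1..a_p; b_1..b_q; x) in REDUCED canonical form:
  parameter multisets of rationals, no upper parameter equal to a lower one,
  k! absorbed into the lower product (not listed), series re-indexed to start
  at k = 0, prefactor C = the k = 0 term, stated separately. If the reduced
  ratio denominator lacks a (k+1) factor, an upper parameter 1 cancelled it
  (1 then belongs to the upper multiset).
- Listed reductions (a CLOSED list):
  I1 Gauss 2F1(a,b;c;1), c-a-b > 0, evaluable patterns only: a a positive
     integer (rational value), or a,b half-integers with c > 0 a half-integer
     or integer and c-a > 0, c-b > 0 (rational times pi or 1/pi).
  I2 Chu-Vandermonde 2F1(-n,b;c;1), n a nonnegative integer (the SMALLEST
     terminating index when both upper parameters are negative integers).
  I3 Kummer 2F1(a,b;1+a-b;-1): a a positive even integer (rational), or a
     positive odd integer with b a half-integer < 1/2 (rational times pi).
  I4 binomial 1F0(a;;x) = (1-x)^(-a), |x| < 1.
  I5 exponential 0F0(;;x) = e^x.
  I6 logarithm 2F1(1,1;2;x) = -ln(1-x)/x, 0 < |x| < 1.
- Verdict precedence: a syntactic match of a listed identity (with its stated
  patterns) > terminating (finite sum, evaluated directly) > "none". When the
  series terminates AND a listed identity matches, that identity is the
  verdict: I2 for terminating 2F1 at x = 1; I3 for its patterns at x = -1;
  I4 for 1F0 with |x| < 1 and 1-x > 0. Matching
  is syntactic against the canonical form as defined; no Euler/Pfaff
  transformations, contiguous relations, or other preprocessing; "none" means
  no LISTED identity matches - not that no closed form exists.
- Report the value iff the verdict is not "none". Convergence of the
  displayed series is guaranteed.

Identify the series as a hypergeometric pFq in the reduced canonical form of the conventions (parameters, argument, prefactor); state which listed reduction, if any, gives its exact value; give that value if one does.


At argument 9/5: a 2F2 with upper {5/4, 4}, lower {5/6, 5/6}, scaled by C = 11/5. Verdict: none. No listed pattern accepts 2F2(5/4, 4; 5/6, 5/6; 9/5).

Structural cue: with t_0 = 11/5, the product of the first k integers (C = 11/5, x = 9/5) is k!.
Adjacent-term ratio: r(k) = (9/5) * (k+5/4) (k+4) / [(k+5/6) (k+5/6) (k+1)] - poly over poly, x = (9/5) from leading terms; C = 11/5 at k = 0.


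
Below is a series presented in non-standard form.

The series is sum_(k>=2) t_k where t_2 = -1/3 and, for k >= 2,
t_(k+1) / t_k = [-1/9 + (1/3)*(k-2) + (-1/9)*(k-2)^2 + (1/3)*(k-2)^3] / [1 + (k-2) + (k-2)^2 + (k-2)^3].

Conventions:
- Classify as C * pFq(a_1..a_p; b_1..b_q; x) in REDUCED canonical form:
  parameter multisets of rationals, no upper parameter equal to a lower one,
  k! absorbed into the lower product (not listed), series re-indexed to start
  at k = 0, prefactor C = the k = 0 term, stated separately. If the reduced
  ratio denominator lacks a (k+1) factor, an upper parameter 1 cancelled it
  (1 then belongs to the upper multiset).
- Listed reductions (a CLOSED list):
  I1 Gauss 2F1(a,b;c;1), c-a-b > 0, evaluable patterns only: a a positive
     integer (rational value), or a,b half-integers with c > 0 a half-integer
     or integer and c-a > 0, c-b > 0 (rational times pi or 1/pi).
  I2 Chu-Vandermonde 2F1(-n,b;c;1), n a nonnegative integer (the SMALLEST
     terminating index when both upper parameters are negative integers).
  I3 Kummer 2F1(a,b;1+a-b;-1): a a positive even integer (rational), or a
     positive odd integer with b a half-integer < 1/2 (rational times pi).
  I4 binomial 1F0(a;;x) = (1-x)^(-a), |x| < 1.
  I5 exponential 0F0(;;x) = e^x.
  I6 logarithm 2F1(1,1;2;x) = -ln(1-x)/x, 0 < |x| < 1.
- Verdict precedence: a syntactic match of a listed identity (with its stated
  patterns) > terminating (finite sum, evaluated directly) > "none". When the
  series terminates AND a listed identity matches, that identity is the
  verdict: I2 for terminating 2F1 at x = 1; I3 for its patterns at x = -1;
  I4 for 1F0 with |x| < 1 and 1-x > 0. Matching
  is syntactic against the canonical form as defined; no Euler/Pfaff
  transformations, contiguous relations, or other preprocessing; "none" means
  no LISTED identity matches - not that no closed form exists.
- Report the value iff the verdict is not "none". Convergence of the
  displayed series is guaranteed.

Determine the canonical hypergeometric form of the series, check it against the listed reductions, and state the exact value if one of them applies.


This is -1/3 * 1F0(-1/3; -; 1/3) in reduced canonical form. Verdict at x = 1/3: the I4 binomial reduction matches (the 1F0 binomial series: exponent 1/3, x = 1/3). Exact value: (-1/3) * (2/3)^(1/3).

Key observation: t_0 = -1/3 here, and the expanded ratio factors over Q; C = -1/3, roots give parameters.
Step ratio: r(k) = (1/3) * (k-1/3) / [(k+1)] - rational; roots negated = parameters, x = (1/3), C = -1/3.


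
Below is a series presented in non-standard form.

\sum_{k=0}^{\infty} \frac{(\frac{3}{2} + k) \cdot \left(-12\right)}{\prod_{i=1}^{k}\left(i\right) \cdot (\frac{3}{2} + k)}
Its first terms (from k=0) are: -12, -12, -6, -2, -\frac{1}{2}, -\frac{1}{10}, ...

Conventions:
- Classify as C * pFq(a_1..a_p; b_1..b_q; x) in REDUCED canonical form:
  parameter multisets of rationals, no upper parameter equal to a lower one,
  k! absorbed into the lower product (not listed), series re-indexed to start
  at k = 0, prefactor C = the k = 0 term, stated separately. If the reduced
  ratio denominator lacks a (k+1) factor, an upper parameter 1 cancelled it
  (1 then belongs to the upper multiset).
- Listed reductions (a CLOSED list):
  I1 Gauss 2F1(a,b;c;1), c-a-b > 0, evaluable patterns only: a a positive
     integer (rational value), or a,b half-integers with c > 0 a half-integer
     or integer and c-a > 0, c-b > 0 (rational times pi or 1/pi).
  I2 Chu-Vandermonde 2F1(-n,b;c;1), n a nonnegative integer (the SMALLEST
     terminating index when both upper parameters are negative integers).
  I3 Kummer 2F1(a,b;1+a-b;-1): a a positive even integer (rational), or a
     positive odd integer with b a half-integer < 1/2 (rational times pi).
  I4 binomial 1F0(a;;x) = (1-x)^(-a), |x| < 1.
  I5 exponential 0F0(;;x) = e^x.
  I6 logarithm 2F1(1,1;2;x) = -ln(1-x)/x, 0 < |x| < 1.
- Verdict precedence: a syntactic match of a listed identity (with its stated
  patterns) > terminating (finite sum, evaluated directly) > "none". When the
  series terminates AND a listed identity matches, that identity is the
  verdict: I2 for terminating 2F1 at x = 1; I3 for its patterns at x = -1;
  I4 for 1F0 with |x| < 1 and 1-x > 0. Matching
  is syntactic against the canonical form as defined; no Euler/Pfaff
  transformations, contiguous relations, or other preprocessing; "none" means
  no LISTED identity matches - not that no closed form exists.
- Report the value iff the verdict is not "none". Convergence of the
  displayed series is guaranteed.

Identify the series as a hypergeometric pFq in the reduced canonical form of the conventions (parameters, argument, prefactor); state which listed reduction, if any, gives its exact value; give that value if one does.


This is -12 * 0F0(-; -; 1) in reduced canonical form. Verdict: the I5 exponential reduction matches (the 0F0 exponential series at x = 1). Hence: \left(-12\right) \cdot e^{1}.

Key step: from the first term -12: the factor k + 3/2 cancels (top and bottom), leaving prefactor -12.
Adjacent-term ratio: r(k) = 1 * 1 / [(k+1)] - rational in k, leading ratio 1; with t_0 = -12, classification follows.


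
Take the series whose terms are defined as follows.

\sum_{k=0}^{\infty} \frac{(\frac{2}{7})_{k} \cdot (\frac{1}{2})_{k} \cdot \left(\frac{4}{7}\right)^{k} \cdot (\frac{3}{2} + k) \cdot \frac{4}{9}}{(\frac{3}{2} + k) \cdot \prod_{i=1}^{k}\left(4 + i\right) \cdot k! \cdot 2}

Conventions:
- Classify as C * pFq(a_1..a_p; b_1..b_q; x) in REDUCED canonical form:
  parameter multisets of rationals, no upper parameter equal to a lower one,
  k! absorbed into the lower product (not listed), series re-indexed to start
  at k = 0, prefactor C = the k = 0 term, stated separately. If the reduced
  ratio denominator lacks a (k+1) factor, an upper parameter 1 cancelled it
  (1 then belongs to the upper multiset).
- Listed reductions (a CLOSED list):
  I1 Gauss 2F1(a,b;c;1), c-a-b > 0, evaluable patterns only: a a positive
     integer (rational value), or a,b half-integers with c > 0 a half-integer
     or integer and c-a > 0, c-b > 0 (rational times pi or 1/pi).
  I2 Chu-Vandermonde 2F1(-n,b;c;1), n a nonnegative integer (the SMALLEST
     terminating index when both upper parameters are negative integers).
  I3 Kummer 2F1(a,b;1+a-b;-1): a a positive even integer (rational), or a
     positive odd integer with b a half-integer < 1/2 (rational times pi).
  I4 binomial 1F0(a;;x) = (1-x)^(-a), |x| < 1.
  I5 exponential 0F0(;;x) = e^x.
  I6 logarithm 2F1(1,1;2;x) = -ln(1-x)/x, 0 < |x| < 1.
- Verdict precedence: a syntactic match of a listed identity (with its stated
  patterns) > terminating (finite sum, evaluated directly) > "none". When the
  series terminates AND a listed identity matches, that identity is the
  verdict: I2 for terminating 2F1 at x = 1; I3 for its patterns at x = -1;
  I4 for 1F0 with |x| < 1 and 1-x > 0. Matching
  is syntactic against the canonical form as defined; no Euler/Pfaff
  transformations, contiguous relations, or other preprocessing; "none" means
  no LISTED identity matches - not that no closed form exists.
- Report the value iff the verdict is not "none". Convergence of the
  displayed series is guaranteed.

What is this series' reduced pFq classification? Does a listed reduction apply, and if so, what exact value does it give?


Prefactor \frac{2}{9}, argument \frac{4}{7}: 2F1 with upper {\frac{2}{7}, \frac{1}{2}} over lower {5}. Verdict: none (x = \frac{4}{7}): each listed identity misses the multisets {\frac{2}{7}, \frac{1}{2}} ; {5}.

Structural cue: with t_0 = \frac{2}{9}, the lower running product (prefactor 2/9) is a rising factorial.
Step ratio: r(k) = \frac{4}{7} * (k+\frac{2}{7}) (k+\frac{1}{2}) / [(k+5) (k+1)] - poly over poly, x = \frac{4}{7} from leading terms; C = \frac{2}{9} at k = 0.


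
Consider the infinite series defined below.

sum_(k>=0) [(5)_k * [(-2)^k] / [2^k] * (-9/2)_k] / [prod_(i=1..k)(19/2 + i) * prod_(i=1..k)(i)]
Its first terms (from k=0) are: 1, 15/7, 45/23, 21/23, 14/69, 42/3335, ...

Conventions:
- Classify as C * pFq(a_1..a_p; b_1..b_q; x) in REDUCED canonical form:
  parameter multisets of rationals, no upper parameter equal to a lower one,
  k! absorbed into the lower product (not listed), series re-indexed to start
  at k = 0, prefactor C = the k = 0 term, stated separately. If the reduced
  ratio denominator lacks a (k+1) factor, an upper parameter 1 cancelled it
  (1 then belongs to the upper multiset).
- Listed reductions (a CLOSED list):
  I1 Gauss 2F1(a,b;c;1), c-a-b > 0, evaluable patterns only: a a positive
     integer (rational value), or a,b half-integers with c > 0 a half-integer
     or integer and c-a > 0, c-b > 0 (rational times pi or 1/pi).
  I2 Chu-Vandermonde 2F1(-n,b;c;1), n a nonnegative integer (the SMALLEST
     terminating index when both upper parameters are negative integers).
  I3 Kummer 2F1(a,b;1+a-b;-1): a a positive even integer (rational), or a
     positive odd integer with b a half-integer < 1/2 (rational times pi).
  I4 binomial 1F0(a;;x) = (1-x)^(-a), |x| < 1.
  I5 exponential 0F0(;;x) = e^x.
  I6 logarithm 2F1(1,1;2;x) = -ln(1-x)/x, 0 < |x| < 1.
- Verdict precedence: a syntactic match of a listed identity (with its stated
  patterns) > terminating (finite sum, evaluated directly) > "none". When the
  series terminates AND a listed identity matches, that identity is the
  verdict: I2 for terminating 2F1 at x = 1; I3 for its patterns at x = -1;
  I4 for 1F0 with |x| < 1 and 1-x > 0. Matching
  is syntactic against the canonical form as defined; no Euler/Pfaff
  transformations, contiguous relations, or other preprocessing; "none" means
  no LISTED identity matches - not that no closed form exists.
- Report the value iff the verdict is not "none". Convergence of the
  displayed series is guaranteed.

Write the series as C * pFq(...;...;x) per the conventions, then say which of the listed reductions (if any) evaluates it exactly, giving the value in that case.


The series (x = -1) is 2F1: upper {-9/2, 5}, lower {21/2}, prefactor 1. Verdict: Kummer's theorem (I3) matches (x = -1; c = 21/2 equals 1+a-b for upper {-9/2, 5}: listed pattern). Exact value: (2078505/1048576) * pi.

Structural cue: from the first term 1: the product of the first k integers (C = 1) is k!.
Ratio: r(k) = (-1) * (k-9/2) (k+5) / [(k+21/2) (k+1)] ; factor over Q: parameters, x = (-1), and C = 1.


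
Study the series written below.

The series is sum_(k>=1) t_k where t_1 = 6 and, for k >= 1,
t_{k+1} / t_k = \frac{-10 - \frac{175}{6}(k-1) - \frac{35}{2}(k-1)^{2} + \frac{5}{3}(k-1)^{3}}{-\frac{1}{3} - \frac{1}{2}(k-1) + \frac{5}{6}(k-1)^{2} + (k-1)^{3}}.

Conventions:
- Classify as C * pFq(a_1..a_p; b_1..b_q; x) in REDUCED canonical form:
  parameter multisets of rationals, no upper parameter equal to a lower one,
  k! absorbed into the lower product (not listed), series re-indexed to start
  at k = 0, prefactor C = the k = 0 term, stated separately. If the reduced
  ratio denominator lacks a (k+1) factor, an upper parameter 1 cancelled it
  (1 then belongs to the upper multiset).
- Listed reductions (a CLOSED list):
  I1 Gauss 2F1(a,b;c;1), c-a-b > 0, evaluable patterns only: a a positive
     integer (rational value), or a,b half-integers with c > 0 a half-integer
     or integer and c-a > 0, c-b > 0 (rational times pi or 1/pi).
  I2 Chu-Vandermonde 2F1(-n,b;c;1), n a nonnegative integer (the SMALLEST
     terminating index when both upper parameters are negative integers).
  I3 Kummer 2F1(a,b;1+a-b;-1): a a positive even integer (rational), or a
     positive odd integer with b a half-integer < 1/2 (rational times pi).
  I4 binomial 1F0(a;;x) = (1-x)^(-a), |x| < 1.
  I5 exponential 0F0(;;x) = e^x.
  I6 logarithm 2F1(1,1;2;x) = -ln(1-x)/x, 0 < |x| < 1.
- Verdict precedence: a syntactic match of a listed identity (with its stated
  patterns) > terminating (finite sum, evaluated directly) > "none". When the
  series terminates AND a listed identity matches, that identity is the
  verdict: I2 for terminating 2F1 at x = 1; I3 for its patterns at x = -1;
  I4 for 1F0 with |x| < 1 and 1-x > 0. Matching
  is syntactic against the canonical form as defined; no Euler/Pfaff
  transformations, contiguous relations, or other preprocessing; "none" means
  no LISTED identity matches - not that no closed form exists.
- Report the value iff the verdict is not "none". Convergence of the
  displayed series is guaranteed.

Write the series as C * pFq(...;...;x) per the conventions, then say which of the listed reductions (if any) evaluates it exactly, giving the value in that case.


This is 6 * 2F1(-12, 1; -\frac{2}{3}; \frac{5}{3}) in reduced canonical form. Verdict: terminating - upper -12 stops the sum at k = 12; the 13 terms are added exactly. Value: -\frac{2778186}{53599}.

Structural cue: x = \frac{5}{3} and roots of the ratio polynomials (prefactor 6) are the negated parameters.
Step ratio: r(k) = \frac{5}{3} * (k-12) (k+1) / [(k-\frac{2}{3}) (k+1)] - rational; roots negated = parameters, x = \frac{5}{3}, C = 6.


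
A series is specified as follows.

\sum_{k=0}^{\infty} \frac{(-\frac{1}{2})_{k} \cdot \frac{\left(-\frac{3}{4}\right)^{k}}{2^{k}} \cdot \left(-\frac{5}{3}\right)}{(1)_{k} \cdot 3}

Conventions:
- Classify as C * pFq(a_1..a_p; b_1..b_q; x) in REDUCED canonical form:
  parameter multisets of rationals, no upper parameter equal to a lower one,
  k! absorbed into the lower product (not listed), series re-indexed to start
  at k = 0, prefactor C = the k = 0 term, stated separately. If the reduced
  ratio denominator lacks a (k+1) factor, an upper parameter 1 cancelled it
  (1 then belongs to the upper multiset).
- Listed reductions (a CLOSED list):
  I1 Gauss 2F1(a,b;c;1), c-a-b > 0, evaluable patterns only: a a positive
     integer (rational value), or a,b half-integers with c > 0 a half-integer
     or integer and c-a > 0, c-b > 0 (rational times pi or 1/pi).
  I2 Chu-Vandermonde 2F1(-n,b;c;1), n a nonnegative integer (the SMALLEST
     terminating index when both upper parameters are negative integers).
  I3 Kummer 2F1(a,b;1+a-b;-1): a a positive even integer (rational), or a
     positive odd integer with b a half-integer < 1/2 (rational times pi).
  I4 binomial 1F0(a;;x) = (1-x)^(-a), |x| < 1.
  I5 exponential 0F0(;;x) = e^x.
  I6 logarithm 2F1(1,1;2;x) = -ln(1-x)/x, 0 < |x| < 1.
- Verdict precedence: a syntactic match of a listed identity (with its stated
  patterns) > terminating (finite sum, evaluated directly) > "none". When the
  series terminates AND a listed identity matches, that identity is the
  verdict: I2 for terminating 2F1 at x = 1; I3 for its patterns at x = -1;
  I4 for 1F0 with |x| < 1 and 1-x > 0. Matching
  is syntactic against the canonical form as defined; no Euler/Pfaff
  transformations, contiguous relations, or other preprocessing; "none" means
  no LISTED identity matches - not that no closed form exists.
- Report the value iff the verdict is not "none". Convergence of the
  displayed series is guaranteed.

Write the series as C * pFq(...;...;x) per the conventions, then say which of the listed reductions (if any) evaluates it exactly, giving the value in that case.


This is -\frac{5}{9} * 1F0(-\frac{1}{2}; -; -\frac{3}{8}) in reduced canonical form. Verdict: the I4 binomial reduction matches (the 1F0 binomial series: exponent 1/2, x = -\frac{3}{8}). Its exact value is \left(-\frac{5}{9}\right) \cdot \left(\frac{11}{8}\right)^{\frac{1}{2}}.

First insight: with t_0 = -\frac{5}{9}, the two k-th powers (prefactor -5/9) combine into one argument.
Adjacent-term ratio: r(k) = -\frac{3}{8} * (k-\frac{1}{2}) / [(k+1)] - poly over poly, x = -\frac{3}{8} from leading terms; C = -\frac{5}{9} at k = 0.


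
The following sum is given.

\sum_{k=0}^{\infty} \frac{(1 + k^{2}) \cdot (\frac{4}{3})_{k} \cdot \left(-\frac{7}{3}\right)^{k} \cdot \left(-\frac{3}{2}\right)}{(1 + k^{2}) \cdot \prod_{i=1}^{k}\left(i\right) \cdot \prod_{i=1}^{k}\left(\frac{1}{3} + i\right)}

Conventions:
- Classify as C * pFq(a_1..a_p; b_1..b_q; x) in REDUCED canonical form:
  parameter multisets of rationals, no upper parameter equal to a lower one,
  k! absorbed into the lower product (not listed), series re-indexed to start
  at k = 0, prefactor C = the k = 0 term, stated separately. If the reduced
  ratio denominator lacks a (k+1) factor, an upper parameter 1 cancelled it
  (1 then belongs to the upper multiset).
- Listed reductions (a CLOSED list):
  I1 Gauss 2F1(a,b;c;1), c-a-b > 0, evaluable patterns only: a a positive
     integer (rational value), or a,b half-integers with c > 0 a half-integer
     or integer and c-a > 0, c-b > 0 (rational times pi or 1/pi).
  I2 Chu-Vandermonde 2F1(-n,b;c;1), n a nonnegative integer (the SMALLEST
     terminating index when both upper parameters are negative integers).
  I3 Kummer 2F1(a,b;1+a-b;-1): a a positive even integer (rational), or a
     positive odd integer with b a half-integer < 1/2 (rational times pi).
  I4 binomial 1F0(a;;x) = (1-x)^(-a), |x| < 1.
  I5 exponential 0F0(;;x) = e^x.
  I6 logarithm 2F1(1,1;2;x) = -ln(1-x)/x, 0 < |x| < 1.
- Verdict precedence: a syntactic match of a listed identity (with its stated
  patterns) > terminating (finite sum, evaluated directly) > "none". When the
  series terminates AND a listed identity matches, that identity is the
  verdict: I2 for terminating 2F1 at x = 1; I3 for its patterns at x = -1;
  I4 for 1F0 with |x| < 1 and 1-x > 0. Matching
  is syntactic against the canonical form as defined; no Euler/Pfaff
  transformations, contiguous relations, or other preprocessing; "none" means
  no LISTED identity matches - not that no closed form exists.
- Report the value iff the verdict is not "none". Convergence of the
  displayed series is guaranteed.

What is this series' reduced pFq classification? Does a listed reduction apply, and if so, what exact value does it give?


Classification (C = -\frac{3}{2}): 0F0 with upper {-}, lower {-}, argument x = -\frac{7}{3}. Verdict (x = -\frac{7}{3}): the exponential series (I5) applies (the 0F0 exponential series at x = -\frac{7}{3}). Its exact value is \left(-\frac{3}{2}\right) \cdot e^{-\frac{7}{3}}.

First insight: from the first term -\frac{3}{2}: k^2 + 1 divides numerator and denominator alike; C = -3/2 after cancelling.
Consecutive-term ratio: r(k) = -\frac{7}{3} * 1 / [(k+1)] - poly over poly, x = -\frac{7}{3} from leading terms; C = -\frac{3}{2} at k = 0.


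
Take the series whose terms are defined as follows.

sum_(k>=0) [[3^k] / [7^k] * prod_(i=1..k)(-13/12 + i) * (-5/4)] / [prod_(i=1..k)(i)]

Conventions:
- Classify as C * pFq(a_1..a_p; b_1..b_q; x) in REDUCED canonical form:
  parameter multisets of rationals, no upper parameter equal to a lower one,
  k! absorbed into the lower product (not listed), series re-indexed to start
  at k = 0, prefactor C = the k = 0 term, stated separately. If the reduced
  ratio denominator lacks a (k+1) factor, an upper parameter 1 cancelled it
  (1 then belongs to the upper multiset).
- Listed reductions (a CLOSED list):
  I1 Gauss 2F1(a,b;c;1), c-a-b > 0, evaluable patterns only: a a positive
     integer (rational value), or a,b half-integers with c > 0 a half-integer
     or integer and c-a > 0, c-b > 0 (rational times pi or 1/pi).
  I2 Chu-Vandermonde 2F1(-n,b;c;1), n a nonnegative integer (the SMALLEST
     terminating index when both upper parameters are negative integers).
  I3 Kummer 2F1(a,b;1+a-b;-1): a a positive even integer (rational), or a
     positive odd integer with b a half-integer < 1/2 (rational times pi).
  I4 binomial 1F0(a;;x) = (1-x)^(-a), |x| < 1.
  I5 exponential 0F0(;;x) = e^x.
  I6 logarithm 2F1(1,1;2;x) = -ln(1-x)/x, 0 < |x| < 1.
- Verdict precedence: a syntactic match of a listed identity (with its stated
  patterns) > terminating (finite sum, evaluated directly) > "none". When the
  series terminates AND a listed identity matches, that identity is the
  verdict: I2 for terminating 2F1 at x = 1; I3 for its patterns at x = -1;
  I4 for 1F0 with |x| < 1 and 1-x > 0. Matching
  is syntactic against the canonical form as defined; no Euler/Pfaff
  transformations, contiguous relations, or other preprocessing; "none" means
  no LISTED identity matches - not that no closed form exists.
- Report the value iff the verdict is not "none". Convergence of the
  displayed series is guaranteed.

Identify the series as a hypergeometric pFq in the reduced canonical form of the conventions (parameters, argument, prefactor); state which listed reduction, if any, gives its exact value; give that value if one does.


The series (x = 3/7) is 1F0: upper {-1/12}, lower {-}, prefactor -5/4. Verdict: this is binomial (I4) (the 1F0 binomial series: exponent 1/12, x = 3/7). Sum: (-5/4) * (4/7)^(1/12).

Structural cue: t_0 = -5/4 here, and the running product (C = -5/4, x = 3/7) telescopes to a rising factorial.
Term ratio: r(k) = (3/7) * (k-1/12) / [(k+1)] - rational; roots negated = parameters, x = (3/7), C = -5/4.


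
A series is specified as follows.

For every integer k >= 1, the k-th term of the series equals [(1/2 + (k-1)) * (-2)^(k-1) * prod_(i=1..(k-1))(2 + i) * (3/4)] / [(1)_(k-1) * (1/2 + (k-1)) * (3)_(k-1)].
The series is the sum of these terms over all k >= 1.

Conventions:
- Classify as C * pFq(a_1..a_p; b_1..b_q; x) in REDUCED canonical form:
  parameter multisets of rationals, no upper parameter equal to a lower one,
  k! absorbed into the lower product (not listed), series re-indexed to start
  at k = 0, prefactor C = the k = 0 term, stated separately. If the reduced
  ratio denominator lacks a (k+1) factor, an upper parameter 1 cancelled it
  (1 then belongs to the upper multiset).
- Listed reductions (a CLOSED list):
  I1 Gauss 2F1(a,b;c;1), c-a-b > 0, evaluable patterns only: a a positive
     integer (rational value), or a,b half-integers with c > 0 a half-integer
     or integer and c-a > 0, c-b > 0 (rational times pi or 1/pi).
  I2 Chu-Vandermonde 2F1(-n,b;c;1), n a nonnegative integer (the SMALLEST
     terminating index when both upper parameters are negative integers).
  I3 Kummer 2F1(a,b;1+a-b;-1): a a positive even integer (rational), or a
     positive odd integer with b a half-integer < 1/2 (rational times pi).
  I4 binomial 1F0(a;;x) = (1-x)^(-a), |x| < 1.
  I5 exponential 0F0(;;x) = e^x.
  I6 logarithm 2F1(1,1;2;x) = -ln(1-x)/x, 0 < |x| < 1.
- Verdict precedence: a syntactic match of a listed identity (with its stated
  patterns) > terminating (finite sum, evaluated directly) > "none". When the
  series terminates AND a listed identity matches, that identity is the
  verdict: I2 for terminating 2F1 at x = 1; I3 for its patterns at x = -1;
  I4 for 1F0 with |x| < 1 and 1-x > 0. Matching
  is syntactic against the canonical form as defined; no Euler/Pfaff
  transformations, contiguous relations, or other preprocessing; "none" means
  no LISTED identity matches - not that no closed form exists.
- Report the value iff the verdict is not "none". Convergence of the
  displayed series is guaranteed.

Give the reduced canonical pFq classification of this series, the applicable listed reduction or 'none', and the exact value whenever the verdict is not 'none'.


Reduced: x = -2, 0F0, upper = {-}, lower = {-}, C = 3/4. Verdict (x = -2): exponential (I5) applies (the 0F0 exponential series at x = -2). Sum: (3/4) * e^(-2).

First insight: from the first term 3/4: the running product (prefactor 3/4) telescopes to a rising factorial.
Step ratio: r(k) = (-2) * 1 / [(k+1)] ; factor over Q: parameters, x = (-2), and C = 3/4.
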